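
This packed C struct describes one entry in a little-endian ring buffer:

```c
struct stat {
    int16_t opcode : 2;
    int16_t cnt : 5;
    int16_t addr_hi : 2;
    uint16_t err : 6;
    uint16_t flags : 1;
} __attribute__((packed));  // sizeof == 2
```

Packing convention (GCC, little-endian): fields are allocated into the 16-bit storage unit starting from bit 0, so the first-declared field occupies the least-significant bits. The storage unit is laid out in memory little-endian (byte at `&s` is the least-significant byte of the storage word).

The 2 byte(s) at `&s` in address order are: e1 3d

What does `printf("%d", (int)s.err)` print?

30

[0]=0xe1 [1]=0x3d (little-endian) → word 0x3de1
opcode [0+:2] = (word>>0) & 0x3 = 1
cnt [2+:5] = (word>>2) & 0x1f = 24
addr_hi [7+:2] = (word>>7) & 0x3 = 3
err [9+:6] = (word>>9) & 0x3f = 30  ←
flags [15+:1] = (word>>15) & 0x1 = 0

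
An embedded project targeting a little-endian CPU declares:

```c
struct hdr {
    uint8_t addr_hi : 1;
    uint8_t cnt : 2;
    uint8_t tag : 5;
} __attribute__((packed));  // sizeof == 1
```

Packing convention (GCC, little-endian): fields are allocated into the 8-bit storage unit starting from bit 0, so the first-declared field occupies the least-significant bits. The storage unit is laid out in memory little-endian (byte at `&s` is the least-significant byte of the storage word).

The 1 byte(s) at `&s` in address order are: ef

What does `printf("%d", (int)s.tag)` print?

[0]=0xef (little-endian) → word 0xef
addr_hi [0+:1] = (word>>0) & 0x1 = 1
cnt [1+:2] = (word>>1) & 0x3 = 3
tag [3+:5] = (word>>3) & 0x1f = 29  ←

29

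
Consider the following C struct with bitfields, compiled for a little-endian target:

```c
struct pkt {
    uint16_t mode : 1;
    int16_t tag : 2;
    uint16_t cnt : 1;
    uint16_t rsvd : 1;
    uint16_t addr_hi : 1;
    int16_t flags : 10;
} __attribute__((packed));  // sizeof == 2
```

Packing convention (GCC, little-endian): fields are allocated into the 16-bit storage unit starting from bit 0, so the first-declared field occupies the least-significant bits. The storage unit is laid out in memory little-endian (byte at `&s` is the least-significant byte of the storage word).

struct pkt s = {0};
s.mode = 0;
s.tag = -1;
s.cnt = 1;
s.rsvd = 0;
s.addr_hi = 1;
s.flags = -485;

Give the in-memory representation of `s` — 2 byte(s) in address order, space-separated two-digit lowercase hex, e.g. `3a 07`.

ee 86

mode (1b) val=0 bits=0x0 at bit 0: 0x0000
tag (2b) val=-1 bits=0x3 at bit 1: 0x0006
cnt (1b) val=1 bits=0x1 at bit 3: 0x000e
rsvd (1b) val=0 bits=0x0 at bit 4: 0x000e
addr_hi (1b) val=1 bits=0x1 at bit 5: 0x002e
flags (10b) val=-485 bits=0x21b at bit 6: 0x86ee
word = 0x86ee → little-endian bytes:
  [0]=0xee  [1]=0x86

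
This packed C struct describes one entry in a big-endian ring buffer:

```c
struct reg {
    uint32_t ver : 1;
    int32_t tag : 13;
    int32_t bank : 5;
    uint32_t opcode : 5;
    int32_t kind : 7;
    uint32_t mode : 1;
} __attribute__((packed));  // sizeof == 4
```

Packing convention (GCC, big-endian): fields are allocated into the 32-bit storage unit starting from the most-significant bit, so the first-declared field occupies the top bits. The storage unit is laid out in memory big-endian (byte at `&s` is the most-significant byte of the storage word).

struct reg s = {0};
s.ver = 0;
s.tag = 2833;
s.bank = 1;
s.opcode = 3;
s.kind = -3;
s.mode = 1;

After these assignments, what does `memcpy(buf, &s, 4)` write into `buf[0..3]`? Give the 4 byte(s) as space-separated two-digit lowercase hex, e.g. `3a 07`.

ver:1 = 0 → 0x0 << 31 → word 0x00000000
tag:13 = 2833 → 0xb11 << 18 → word 0x2c440000
bank:5 = 1 → 0x1 << 13 → word 0x2c442000
opcode:5 = 3 → 0x3 << 8 → word 0x2c442300
kind:7 = -3 → 0x7d << 1 → word 0x2c4423fa
mode:1 = 1 → 0x1 << 0 → word 0x2c4423fb
word = 0x2c4423fb → big-endian bytes:
  [0]=0x2c  [1]=0x44  [2]=0x23  [3]=0xfb

2c 44 23 fb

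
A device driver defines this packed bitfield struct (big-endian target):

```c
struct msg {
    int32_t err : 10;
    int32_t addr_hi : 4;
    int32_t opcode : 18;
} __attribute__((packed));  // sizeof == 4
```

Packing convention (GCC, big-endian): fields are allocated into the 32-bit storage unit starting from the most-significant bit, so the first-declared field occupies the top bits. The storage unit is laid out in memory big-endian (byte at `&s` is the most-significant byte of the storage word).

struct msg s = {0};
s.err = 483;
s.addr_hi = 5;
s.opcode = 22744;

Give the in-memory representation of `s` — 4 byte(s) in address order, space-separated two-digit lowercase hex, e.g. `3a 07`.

78 d4 58 d8

err:10 = 483 → 0x1e3 << 22 → word 0x78c00000
addr_hi:4 = 5 → 0x5 << 18 → word 0x78d40000
opcode:18 = 22744 → 0x58d8 << 0 → word 0x78d458d8
word = 0x78d458d8 → big-endian bytes:
  [0]=0x78  [1]=0xd4  [2]=0x58  [3]=0xd8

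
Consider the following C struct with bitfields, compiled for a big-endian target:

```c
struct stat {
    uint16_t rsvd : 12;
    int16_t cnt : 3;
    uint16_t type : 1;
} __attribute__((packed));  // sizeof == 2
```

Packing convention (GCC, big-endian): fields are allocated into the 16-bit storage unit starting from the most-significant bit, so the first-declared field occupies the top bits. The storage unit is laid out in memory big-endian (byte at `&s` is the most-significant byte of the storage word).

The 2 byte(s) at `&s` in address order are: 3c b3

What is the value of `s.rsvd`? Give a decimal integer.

[0]=0x3c [1]=0xb3 (big-endian) → word 0x3cb3
rsvd:12 @ bit 4 → (0x3cb3>>4)&0xfff = 0x3cb  ←
cnt:3 @ bit 1 → (0x3cb3>>1)&0x7 = 0x1
type:1 @ bit 0 → (0x3cb3>>0)&0x1 = 0x1

971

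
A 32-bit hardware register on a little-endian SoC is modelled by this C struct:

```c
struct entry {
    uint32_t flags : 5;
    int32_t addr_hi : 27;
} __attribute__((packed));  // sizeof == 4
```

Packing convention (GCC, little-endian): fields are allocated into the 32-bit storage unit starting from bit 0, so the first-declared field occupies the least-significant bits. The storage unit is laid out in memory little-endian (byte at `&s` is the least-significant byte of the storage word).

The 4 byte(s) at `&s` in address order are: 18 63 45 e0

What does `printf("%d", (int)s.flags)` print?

[0]=0x18 [1]=0x63 [2]=0x45 [3]=0xe0 (little-endian) → word 0xe0456318
flags:5 @ bit 0 → (0xe0456318>>0)&0x1f = 0x18  ←
addr_hi:27 @ bit 5 → (0xe0456318>>5)&0x7ffffff = 0x7022b18

24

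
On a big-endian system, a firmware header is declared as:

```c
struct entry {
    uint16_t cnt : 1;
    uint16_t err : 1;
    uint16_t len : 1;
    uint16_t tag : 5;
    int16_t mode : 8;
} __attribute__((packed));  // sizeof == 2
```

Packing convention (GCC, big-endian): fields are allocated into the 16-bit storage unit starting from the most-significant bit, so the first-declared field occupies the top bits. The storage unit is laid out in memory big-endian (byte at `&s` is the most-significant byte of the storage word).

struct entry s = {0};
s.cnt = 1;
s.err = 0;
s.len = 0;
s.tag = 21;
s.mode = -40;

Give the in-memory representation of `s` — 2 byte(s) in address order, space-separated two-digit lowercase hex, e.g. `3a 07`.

cnt:1 = 1 → 0x1 << 15 → word 0x8000
err:1 = 0 → 0x0 << 14 → word 0x8000
len:1 = 0 → 0x0 << 13 → word 0x8000
tag:5 = 21 → 0x15 << 8 → word 0x9500
mode:8 = -40 → 0xd8 << 0 → word 0x95d8
word = 0x95d8 → big-endian bytes:
  [0]=0x95  [1]=0xd8

95 d8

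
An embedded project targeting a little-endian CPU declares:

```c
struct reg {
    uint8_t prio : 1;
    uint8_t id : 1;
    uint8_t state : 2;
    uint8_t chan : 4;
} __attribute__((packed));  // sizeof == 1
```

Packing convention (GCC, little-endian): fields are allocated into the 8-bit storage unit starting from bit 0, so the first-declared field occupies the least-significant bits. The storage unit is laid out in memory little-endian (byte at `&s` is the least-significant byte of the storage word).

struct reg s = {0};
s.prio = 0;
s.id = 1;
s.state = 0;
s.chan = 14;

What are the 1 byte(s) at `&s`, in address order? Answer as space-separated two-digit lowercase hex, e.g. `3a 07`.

prio (1b) val=0 bits=0x0 at bit 0: 0x00
id (1b) val=1 bits=0x1 at bit 1: 0x02
state (2b) val=0 bits=0x0 at bit 2: 0x02
chan (4b) val=14 bits=0xe at bit 4: 0xe2
word = 0xe2 → little-endian bytes:
  [0]=0xe2

e2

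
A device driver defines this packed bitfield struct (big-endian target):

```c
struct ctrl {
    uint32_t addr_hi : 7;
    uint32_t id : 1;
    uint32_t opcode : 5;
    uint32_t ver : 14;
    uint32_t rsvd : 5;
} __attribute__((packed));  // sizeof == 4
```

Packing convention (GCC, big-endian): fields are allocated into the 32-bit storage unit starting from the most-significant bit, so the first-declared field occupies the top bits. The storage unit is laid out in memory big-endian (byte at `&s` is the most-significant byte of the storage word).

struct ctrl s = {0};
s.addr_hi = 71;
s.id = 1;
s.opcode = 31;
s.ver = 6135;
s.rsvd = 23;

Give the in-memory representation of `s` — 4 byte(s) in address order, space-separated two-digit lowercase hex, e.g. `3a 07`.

addr_hi:7 = 71 → 0x47 << 25 → word 0x8e000000
id:1 = 1 → 0x1 << 24 → word 0x8f000000
opcode:5 = 31 → 0x1f << 19 → word 0x8ff80000
ver:14 = 6135 → 0x17f7 << 5 → word 0x8ffafee0
rsvd:5 = 23 → 0x17 << 0 → word 0x8ffafef7
word = 0x8ffafef7 → big-endian bytes:
  [0]=0x8f  [1]=0xfa  [2]=0xfe  [3]=0xf7

8f fa fe f7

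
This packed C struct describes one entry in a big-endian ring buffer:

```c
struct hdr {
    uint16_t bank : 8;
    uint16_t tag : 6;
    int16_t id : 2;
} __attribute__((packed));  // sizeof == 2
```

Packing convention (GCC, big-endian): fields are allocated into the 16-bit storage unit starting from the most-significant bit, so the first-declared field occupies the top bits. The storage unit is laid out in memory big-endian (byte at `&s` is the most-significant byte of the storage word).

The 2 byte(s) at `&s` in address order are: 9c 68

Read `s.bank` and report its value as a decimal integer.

156

[0]=0x9c [1]=0x68 (big-endian) → word 0x9c68
bank [8+:8] = (word>>8) & 0xff = 156  ←
tag [2+:6] = (word>>2) & 0x3f = 26
id [0+:2] = (word>>0) & 0x3 = 0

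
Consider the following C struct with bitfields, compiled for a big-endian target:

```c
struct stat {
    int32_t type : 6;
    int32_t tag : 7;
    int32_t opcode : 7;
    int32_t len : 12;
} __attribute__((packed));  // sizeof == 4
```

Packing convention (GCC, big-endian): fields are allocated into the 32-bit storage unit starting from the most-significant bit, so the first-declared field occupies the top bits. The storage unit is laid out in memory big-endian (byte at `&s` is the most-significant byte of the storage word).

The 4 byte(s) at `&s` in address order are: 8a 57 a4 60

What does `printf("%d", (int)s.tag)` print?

-54

[0]=0x8a [1]=0x57 [2]=0xa4 [3]=0x60 (big-endian) → word 0x8a57a460
type [26+:6] = (word>>26) & 0x3f = 34
tag [19+:7] = (word>>19) & 0x7f = 74  ←
opcode [12+:7] = (word>>12) & 0x7f = 122
len [0+:12] = (word>>0) & 0xfff = 1120
tag signed 7b, MSB=1: 74 - 128 = -54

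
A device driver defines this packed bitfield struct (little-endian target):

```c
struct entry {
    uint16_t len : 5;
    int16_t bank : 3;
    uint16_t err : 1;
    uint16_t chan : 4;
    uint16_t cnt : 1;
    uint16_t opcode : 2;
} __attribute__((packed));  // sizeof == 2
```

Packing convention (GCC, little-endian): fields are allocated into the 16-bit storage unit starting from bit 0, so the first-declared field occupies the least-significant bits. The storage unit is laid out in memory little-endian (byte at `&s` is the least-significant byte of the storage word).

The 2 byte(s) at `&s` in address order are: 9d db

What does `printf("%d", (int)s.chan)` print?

[0]=0x9d [1]=0xdb (little-endian) → word 0xdb9d
len:5 @ bit 0 → (0xdb9d>>0)&0x1f = 0x1d
bank:3 @ bit 5 → (0xdb9d>>5)&0x7 = 0x4
err:1 @ bit 8 → (0xdb9d>>8)&0x1 = 0x1
chan:4 @ bit 9 → (0xdb9d>>9)&0xf = 0xd  ←
cnt:1 @ bit 13 → (0xdb9d>>13)&0x1 = 0x0
opcode:2 @ bit 14 → (0xdb9d>>14)&0x3 = 0x3

13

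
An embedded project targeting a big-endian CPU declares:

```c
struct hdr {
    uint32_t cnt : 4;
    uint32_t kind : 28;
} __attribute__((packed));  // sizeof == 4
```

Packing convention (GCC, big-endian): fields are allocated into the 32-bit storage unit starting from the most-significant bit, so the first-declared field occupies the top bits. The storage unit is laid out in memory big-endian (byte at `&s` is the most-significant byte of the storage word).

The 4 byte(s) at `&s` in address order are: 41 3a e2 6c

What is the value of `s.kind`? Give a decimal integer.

20636268

[0]=0x41 [1]=0x3a [2]=0xe2 [3]=0x6c (big-endian) → word 0x413ae26c
cnt [28+:4] = (word>>28) & 0xf = 4
kind [0+:28] = (word>>0) & 0xfffffff = 20636268  ←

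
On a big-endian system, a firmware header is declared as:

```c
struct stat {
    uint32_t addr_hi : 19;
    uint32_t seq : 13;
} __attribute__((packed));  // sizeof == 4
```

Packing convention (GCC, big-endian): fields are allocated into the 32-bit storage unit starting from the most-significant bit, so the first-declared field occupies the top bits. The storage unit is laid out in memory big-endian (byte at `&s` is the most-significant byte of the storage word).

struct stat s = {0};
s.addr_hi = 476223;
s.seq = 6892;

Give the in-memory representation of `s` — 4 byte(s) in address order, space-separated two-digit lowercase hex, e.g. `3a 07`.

e8 87 fa ec

addr_hi (19b) val=476223 bits=0x7443f at bit 13: 0xe887e000
seq (13b) val=6892 bits=0x1aec at bit 0: 0xe887faec
word = 0xe887faec → big-endian bytes:
  [0]=0xe8  [1]=0x87  [2]=0xfa  [3]=0xec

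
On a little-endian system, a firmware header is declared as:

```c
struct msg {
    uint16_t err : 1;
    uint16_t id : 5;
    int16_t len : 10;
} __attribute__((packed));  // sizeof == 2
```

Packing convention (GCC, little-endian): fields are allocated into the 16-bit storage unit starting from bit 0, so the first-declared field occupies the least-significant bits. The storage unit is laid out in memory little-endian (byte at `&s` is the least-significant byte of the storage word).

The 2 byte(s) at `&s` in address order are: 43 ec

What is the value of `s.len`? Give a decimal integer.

[0]=0x43 [1]=0xec (little-endian) → word 0xec43
err [0+:1] = (word>>0) & 0x1 = 1
id [1+:5] = (word>>1) & 0x1f = 1
len [6+:10] = (word>>6) & 0x3ff = 945  ←
len signed 10b, MSB=1: 945 - 1024 = -79

-79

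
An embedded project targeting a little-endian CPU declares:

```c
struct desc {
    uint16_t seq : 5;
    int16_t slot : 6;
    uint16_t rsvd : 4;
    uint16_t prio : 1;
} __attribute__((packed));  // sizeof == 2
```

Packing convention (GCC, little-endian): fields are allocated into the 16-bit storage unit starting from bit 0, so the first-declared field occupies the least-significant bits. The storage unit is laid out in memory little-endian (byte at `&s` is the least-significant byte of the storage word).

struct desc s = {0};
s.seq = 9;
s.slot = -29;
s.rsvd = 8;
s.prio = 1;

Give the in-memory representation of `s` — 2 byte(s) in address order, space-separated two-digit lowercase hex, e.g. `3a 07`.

seq:5 = 9 → 0x9 << 0 → word 0x0009
slot:6 = -29 → 0x23 << 5 → word 0x0469
rsvd:4 = 8 → 0x8 << 11 → word 0x4469
prio:1 = 1 → 0x1 << 15 → word 0xc469
word = 0xc469 → little-endian bytes:
  [0]=0x69  [1]=0xc4

69 c4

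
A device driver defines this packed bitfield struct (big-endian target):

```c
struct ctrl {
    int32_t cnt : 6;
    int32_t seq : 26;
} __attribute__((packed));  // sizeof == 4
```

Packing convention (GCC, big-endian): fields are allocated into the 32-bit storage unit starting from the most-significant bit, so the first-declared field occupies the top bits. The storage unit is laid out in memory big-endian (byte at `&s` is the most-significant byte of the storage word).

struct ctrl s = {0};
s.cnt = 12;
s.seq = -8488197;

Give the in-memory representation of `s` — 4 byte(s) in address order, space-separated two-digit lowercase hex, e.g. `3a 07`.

[26+:6] cnt=12 & 0x3f = 0xc; word=0x30000000
[0+:26] seq=-8488197 & 0x3ffffff = 0x37e7afb; word=0x337e7afb
word = 0x337e7afb → big-endian bytes:
  [0]=0x33  [1]=0x7e  [2]=0x7a  [3]=0xfb

33 7e 7a fb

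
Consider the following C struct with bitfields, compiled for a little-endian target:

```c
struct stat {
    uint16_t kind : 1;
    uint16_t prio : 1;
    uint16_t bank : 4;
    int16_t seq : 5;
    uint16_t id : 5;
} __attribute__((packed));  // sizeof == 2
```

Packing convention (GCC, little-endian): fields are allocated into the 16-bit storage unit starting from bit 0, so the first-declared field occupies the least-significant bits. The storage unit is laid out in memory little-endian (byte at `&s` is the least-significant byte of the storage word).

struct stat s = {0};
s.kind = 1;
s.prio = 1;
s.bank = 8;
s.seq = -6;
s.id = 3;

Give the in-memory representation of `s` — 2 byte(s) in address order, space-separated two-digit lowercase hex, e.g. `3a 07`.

[0+:1] kind=1 & 0x1 = 0x1; word=0x0001
[1+:1] prio=1 & 0x1 = 0x1; word=0x0003
[2+:4] bank=8 & 0xf = 0x8; word=0x0023
[6+:5] seq=-6 & 0x1f = 0x1a; word=0x06a3
[11+:5] id=3 & 0x1f = 0x3; word=0x1ea3
word = 0x1ea3 → little-endian bytes:
  [0]=0xa3  [1]=0x1e

a3 1e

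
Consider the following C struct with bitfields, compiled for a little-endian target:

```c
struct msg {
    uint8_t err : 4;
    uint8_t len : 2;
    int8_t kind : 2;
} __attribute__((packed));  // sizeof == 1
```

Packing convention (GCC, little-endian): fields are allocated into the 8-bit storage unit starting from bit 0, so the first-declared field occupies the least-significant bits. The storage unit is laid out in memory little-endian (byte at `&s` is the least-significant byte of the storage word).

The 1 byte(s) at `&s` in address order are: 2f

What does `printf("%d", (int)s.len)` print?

2

[0]=0x2f (little-endian) → word 0x2f
err:4 @ bit 0 → (0x2f>>0)&0xf = 0xf
len:2 @ bit 4 → (0x2f>>4)&0x3 = 0x2  ←
kind:2 @ bit 6 → (0x2f>>6)&0x3 = 0x0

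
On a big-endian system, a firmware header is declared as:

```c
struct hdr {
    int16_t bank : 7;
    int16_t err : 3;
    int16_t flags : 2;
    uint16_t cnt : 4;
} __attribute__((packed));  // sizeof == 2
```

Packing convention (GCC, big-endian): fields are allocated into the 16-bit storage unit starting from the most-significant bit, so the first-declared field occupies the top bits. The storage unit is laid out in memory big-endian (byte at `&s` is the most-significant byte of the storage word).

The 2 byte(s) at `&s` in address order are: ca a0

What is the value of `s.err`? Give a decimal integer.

2

[0]=0xca [1]=0xa0 (big-endian) → word 0xcaa0
bank [9+:7] = (word>>9) & 0x7f = 101
err [6+:3] = (word>>6) & 0x7 = 2  ←
flags [4+:2] = (word>>4) & 0x3 = 2
cnt [0+:4] = (word>>0) & 0xf = 0
err signed 3b, MSB=0: value = 2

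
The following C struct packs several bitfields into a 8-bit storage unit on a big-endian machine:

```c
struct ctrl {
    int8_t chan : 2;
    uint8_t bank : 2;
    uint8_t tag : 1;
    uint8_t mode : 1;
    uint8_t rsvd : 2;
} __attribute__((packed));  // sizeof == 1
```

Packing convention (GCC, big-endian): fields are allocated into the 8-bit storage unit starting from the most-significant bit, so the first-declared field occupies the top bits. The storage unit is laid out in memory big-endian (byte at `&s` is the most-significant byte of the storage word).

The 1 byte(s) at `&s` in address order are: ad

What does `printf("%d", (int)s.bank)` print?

2

[0]=0xad (big-endian) → word 0xad
chan:2 @ bit 6 → (0xad>>6)&0x3 = 0x2
bank:2 @ bit 4 → (0xad>>4)&0x3 = 0x2  ←
tag:1 @ bit 3 → (0xad>>3)&0x1 = 0x1
mode:1 @ bit 2 → (0xad>>2)&0x1 = 0x1
rsvd:2 @ bit 0 → (0xad>>0)&0x3 = 0x1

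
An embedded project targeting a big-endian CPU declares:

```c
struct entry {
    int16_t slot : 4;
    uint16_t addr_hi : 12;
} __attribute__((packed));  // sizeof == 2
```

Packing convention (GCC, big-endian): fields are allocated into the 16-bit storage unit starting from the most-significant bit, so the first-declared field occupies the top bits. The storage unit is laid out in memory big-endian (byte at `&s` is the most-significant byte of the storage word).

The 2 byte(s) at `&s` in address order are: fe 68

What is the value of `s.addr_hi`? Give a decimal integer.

3688

[0]=0xfe [1]=0x68 (big-endian) → word 0xfe68
slot:4 @ bit 12 → (0xfe68>>12)&0xf = 0xf
addr_hi:12 @ bit 0 → (0xfe68>>0)&0xfff = 0xe68  ←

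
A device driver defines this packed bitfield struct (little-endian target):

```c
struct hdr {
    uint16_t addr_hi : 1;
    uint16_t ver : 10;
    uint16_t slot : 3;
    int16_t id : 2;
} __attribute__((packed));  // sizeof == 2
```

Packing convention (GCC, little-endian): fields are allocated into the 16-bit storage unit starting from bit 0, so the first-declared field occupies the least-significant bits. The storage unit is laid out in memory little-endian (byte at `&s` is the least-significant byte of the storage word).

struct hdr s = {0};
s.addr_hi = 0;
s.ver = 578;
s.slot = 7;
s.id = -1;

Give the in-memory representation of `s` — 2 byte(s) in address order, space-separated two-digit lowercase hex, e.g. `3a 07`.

84 fc

addr_hi (1b) val=0 bits=0x0 at bit 0: 0x0000
ver (10b) val=578 bits=0x242 at bit 1: 0x0484
slot (3b) val=7 bits=0x7 at bit 11: 0x3c84
id (2b) val=-1 bits=0x3 at bit 14: 0xfc84
word = 0xfc84 → little-endian bytes:
  [0]=0x84  [1]=0xfc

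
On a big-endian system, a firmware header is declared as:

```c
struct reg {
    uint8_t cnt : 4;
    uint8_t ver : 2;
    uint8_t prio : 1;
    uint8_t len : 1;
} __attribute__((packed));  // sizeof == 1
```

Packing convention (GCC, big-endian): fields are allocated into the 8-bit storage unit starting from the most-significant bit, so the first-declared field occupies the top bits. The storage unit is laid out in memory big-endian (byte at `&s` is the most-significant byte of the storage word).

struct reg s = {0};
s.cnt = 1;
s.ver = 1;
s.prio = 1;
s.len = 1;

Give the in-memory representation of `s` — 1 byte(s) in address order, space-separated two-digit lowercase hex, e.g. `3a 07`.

cnt:4 = 1 → 0x1 << 4 → word 0x10
ver:2 = 1 → 0x1 << 2 → word 0x14
prio:1 = 1 → 0x1 << 1 → word 0x16
len:1 = 1 → 0x1 << 0 → word 0x17
word = 0x17 → big-endian bytes:
  [0]=0x17

17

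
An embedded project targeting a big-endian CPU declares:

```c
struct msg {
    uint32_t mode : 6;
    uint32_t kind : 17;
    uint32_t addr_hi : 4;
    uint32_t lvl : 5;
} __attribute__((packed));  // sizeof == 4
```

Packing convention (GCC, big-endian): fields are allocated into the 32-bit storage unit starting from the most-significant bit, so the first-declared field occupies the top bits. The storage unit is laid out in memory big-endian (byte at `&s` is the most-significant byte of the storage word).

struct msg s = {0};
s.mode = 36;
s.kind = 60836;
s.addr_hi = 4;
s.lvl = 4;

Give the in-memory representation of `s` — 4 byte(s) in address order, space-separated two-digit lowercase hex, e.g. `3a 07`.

[26+:6] mode=36 & 0x3f = 0x24; word=0x90000000
[9+:17] kind=60836 & 0x1ffff = 0xeda4; word=0x91db4800
[5+:4] addr_hi=4 & 0xf = 0x4; word=0x91db4880
[0+:5] lvl=4 & 0x1f = 0x4; word=0x91db4884
word = 0x91db4884 → big-endian bytes:
  [0]=0x91  [1]=0xdb  [2]=0x48  [3]=0x84

91 db 48 84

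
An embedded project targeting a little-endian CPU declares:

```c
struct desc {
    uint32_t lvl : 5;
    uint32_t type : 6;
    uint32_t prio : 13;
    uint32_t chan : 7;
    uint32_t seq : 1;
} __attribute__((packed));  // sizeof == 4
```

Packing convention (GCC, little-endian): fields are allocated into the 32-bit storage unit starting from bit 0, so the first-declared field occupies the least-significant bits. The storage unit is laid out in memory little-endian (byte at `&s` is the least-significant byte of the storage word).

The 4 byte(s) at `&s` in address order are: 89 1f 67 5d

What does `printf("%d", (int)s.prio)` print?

[0]=0x89 [1]=0x1f [2]=0x67 [3]=0x5d (little-endian) → word 0x5d671f89
lvl [0+:5] = (word>>0) & 0x1f = 9
type [5+:6] = (word>>5) & 0x3f = 60
prio [11+:13] = (word>>11) & 0x1fff = 3299  ←
chan [24+:7] = (word>>24) & 0x7f = 93
seq [31+:1] = (word>>31) & 0x1 = 0

3299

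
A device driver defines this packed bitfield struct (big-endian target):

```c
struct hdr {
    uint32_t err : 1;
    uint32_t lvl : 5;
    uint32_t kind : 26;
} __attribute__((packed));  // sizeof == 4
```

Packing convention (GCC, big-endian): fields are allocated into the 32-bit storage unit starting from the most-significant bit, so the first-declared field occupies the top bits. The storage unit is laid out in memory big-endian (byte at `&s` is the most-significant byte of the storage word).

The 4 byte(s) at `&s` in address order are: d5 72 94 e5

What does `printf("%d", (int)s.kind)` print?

24286437

[0]=0xd5 [1]=0x72 [2]=0x94 [3]=0xe5 (big-endian) → word 0xd57294e5
err [31+:1] = (word>>31) & 0x1 = 1
lvl [26+:5] = (word>>26) & 0x1f = 21
kind [0+:26] = (word>>0) & 0x3ffffff = 24286437  ←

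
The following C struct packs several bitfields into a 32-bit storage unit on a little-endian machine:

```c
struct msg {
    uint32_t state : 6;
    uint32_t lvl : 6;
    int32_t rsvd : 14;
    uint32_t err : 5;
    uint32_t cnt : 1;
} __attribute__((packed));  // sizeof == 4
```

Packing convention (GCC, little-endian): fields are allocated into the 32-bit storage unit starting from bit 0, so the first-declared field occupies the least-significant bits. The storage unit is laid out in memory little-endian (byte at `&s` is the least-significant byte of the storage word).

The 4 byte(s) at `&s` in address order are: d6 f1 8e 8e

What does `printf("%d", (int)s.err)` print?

3

[0]=0xd6 [1]=0xf1 [2]=0x8e [3]=0x8e (little-endian) → word 0x8e8ef1d6
state [0+:6] = (word>>0) & 0x3f = 22
lvl [6+:6] = (word>>6) & 0x3f = 7
rsvd [12+:14] = (word>>12) & 0x3fff = 10479
err [26+:5] = (word>>26) & 0x1f = 3  ←
cnt [31+:1] = (word>>31) & 0x1 = 1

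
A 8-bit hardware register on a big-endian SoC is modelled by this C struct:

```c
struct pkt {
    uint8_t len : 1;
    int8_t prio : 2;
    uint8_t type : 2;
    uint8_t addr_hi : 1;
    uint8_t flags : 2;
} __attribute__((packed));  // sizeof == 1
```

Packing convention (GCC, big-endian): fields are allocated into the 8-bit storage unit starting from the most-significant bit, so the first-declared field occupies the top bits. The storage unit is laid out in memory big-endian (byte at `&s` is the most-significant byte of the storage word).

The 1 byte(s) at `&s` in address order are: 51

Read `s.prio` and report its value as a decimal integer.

[0]=0x51 (big-endian) → word 0x51
len:1 @ bit 7 → (0x51>>7)&0x1 = 0x0
prio:2 @ bit 5 → (0x51>>5)&0x3 = 0x2  ←
type:2 @ bit 3 → (0x51>>3)&0x3 = 0x2
addr_hi:1 @ bit 2 → (0x51>>2)&0x1 = 0x0
flags:2 @ bit 0 → (0x51>>0)&0x3 = 0x1
prio signed 2b, MSB=1: 2 - 4 = -2

-2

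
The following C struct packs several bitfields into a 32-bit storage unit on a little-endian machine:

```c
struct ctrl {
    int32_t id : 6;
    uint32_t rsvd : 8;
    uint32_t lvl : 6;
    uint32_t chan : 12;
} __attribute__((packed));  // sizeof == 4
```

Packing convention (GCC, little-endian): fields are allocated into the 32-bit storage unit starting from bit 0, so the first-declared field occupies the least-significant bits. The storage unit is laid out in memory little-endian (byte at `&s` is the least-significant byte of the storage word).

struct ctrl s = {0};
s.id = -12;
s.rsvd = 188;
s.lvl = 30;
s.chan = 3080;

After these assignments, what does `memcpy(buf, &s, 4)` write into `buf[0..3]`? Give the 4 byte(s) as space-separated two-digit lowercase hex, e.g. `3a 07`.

[0+:6] id=-12 & 0x3f = 0x34; word=0x00000034
[6+:8] rsvd=188 & 0xff = 0xbc; word=0x00002f34
[14+:6] lvl=30 & 0x3f = 0x1e; word=0x0007af34
[20+:12] chan=3080 & 0xfff = 0xc08; word=0xc087af34
word = 0xc087af34 → little-endian bytes:
  [0]=0x34  [1]=0xaf  [2]=0x87  [3]=0xc0

34 af 87 c0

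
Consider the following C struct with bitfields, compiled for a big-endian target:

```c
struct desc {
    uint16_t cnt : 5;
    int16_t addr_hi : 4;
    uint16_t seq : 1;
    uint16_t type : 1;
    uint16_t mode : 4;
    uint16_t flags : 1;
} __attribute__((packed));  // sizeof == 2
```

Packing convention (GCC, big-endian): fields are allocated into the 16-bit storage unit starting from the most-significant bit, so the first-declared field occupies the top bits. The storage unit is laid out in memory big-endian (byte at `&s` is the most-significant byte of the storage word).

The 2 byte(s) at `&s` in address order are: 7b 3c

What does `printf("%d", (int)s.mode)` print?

14

[0]=0x7b [1]=0x3c (big-endian) → word 0x7b3c
cnt:5 @ bit 11 → (0x7b3c>>11)&0x1f = 0xf
addr_hi:4 @ bit 7 → (0x7b3c>>7)&0xf = 0x6
seq:1 @ bit 6 → (0x7b3c>>6)&0x1 = 0x0
type:1 @ bit 5 → (0x7b3c>>5)&0x1 = 0x1
mode:4 @ bit 1 → (0x7b3c>>1)&0xf = 0xe  ←
flags:1 @ bit 0 → (0x7b3c>>0)&0x1 = 0x0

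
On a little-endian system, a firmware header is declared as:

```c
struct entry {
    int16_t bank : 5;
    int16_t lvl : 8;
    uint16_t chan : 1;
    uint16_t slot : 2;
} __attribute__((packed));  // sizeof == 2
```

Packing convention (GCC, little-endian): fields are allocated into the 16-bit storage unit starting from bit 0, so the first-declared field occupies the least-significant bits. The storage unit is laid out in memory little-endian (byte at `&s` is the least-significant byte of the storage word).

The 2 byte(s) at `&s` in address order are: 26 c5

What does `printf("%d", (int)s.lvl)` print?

[0]=0x26 [1]=0xc5 (little-endian) → word 0xc526
bank:5 @ bit 0 → (0xc526>>0)&0x1f = 0x6
lvl:8 @ bit 5 → (0xc526>>5)&0xff = 0x29  ←
chan:1 @ bit 13 → (0xc526>>13)&0x1 = 0x0
slot:2 @ bit 14 → (0xc526>>14)&0x3 = 0x3
lvl signed 8b, MSB=0: value = 41

41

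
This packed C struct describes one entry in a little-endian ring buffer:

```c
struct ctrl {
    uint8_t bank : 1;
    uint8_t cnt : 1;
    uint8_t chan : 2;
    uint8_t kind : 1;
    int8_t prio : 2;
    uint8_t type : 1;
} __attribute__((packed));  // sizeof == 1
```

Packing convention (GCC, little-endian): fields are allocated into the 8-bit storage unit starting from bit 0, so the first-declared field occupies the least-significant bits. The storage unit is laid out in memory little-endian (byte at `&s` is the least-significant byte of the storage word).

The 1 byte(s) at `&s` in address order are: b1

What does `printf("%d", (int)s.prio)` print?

1

[0]=0xb1 (little-endian) → word 0xb1
bank:1 @ bit 0 → (0xb1>>0)&0x1 = 0x1
cnt:1 @ bit 1 → (0xb1>>1)&0x1 = 0x0
chan:2 @ bit 2 → (0xb1>>2)&0x3 = 0x0
kind:1 @ bit 4 → (0xb1>>4)&0x1 = 0x1
prio:2 @ bit 5 → (0xb1>>5)&0x3 = 0x1  ←
type:1 @ bit 7 → (0xb1>>7)&0x1 = 0x1
prio signed 2b, MSB=0: value = 1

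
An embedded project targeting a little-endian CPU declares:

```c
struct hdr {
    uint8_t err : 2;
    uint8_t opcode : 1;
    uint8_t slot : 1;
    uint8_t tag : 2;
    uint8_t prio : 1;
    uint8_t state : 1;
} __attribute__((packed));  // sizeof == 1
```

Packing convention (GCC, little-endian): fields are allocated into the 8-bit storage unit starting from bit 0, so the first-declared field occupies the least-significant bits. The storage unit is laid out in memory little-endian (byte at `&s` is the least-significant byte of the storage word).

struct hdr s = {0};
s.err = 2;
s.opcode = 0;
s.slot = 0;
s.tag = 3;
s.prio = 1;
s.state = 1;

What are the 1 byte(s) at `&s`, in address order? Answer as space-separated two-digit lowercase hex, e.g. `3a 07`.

err (2b) val=2 bits=0x2 at bit 0: 0x02
opcode (1b) val=0 bits=0x0 at bit 2: 0x02
slot (1b) val=0 bits=0x0 at bit 3: 0x02
tag (2b) val=3 bits=0x3 at bit 4: 0x32
prio (1b) val=1 bits=0x1 at bit 6: 0x72
state (1b) val=1 bits=0x1 at bit 7: 0xf2
word = 0xf2 → little-endian bytes:
  [0]=0xf2

f2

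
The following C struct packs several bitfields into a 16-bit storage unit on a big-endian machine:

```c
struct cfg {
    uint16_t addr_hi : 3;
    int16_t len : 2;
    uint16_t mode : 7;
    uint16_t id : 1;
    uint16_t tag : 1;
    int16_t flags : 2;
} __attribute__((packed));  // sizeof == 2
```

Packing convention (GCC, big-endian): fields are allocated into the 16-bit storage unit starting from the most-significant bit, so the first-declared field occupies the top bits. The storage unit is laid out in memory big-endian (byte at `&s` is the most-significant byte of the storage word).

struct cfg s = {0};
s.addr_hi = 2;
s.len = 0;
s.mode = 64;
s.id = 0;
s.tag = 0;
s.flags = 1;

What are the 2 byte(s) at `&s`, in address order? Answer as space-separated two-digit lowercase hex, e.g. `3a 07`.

addr_hi (3b) val=2 bits=0x2 at bit 13: 0x4000
len (2b) val=0 bits=0x0 at bit 11: 0x4000
mode (7b) val=64 bits=0x40 at bit 4: 0x4400
id (1b) val=0 bits=0x0 at bit 3: 0x4400
tag (1b) val=0 bits=0x0 at bit 2: 0x4400
flags (2b) val=1 bits=0x1 at bit 0: 0x4401
word = 0x4401 → big-endian bytes:
  [0]=0x44  [1]=0x01

44 01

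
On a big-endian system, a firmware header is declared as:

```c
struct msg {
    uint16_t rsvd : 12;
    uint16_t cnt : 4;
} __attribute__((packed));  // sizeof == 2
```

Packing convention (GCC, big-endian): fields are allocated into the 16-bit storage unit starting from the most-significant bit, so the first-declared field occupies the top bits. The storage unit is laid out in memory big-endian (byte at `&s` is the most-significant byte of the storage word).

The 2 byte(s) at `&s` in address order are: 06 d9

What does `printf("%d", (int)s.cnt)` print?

[0]=0x06 [1]=0xd9 (big-endian) → word 0x06d9
rsvd:12 @ bit 4 → (0x06d9>>4)&0xfff = 0x6d
cnt:4 @ bit 0 → (0x06d9>>0)&0xf = 0x9  ←

9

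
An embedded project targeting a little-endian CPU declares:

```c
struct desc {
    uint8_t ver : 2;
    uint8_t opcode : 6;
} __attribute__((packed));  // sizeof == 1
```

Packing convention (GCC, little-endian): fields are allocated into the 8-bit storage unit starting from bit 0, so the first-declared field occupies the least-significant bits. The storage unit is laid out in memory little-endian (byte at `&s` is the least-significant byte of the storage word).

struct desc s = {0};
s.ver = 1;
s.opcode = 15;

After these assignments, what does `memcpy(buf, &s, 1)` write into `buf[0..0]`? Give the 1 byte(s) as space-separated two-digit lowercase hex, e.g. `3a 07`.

ver (2b) val=1 bits=0x1 at bit 0: 0x01
opcode (6b) val=15 bits=0xf at bit 2: 0x3d
word = 0x3d → little-endian bytes:
  [0]=0x3d

3d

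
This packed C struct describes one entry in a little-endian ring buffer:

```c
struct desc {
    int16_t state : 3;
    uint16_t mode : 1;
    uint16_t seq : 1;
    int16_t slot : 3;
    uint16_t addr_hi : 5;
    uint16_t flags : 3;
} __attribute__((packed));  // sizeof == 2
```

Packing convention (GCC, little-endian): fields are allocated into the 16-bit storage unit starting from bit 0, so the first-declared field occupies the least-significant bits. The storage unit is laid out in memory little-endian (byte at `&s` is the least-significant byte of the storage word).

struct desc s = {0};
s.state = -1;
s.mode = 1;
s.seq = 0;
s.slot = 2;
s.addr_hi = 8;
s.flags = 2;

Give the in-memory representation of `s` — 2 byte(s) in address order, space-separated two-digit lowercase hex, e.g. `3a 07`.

4f 48

state:3 = -1 → 0x7 << 0 → word 0x0007
mode:1 = 1 → 0x1 << 3 → word 0x000f
seq:1 = 0 → 0x0 << 4 → word 0x000f
slot:3 = 2 → 0x2 << 5 → word 0x004f
addr_hi:5 = 8 → 0x8 << 8 → word 0x084f
flags:3 = 2 → 0x2 << 13 → word 0x484f
word = 0x484f → little-endian bytes:
  [0]=0x4f  [1]=0x48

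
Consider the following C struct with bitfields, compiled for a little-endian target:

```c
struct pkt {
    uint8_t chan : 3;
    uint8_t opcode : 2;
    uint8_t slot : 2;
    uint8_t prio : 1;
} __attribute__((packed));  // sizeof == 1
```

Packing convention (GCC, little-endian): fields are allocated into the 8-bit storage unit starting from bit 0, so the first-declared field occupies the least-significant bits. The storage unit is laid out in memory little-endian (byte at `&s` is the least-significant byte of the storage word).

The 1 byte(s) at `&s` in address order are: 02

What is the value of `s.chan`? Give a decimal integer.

[0]=0x02 (little-endian) → word 0x02
chan:3 @ bit 0 → (0x02>>0)&0x7 = 0x2  ←
opcode:2 @ bit 3 → (0x02>>3)&0x3 = 0x0
slot:2 @ bit 5 → (0x02>>5)&0x3 = 0x0
prio:1 @ bit 7 → (0x02>>7)&0x1 = 0x0

2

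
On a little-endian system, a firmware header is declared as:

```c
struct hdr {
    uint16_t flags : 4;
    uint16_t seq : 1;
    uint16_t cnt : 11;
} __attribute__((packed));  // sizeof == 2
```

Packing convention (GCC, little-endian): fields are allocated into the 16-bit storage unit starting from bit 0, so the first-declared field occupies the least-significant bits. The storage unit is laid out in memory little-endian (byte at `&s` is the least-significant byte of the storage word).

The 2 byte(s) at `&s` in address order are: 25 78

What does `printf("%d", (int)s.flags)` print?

[0]=0x25 [1]=0x78 (little-endian) → word 0x7825
flags [0+:4] = (word>>0) & 0xf = 5  ←
seq [4+:1] = (word>>4) & 0x1 = 0
cnt [5+:11] = (word>>5) & 0x7ff = 961

5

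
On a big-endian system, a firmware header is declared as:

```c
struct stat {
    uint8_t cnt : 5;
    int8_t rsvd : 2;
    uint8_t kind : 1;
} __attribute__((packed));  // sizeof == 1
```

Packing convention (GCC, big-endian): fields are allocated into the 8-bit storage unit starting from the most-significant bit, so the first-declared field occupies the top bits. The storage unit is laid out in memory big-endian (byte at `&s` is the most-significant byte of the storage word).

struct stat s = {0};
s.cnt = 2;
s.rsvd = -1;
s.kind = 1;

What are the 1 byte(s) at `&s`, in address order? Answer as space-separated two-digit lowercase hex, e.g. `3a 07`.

cnt (5b) val=2 bits=0x2 at bit 3: 0x10
rsvd (2b) val=-1 bits=0x3 at bit 1: 0x16
kind (1b) val=1 bits=0x1 at bit 0: 0x17
word = 0x17 → big-endian bytes:
  [0]=0x17

17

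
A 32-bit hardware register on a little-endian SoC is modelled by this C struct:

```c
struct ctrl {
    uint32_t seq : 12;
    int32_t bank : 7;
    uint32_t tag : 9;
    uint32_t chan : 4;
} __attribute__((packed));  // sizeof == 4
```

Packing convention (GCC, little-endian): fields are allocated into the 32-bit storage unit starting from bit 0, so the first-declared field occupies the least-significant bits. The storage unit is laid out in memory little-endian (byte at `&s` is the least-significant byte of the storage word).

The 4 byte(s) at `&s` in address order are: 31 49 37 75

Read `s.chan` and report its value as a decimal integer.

[0]=0x31 [1]=0x49 [2]=0x37 [3]=0x75 (little-endian) → word 0x75374931
seq [0+:12] = (word>>0) & 0xfff = 2353
bank [12+:7] = (word>>12) & 0x7f = 116
tag [19+:9] = (word>>19) & 0x1ff = 166
chan [28+:4] = (word>>28) & 0xf = 7  ←

7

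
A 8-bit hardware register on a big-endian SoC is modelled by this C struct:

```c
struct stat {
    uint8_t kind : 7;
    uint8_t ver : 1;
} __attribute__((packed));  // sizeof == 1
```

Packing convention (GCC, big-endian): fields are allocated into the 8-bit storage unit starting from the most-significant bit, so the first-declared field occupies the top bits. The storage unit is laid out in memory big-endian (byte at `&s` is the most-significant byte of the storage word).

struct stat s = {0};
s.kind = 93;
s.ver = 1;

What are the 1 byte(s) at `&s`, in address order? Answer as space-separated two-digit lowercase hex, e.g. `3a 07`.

bb

[1+:7] kind=93 & 0x7f = 0x5d; word=0xba
[0+:1] ver=1 & 0x1 = 0x1; word=0xbb
word = 0xbb → big-endian bytes:
  [0]=0xbb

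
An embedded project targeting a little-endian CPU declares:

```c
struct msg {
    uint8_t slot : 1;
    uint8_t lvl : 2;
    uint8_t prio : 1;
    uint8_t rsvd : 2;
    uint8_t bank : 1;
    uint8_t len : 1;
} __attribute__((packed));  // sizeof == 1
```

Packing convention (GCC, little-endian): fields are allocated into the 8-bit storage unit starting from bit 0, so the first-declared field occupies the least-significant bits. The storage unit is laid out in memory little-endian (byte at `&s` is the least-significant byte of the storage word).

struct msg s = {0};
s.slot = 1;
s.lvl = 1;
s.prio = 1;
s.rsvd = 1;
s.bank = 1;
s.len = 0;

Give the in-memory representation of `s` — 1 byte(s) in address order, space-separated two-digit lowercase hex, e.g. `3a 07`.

slot:1 = 1 → 0x1 << 0 → word 0x01
lvl:2 = 1 → 0x1 << 1 → word 0x03
prio:1 = 1 → 0x1 << 3 → word 0x0b
rsvd:2 = 1 → 0x1 << 4 → word 0x1b
bank:1 = 1 → 0x1 << 6 → word 0x5b
len:1 = 0 → 0x0 << 7 → word 0x5b
word = 0x5b → little-endian bytes:
  [0]=0x5b

5b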